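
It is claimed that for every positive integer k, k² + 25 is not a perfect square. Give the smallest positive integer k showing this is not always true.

Check each positive integer k in order until k² + 25 is a perfect square.
The first 11 eligible values, up to k = 11, all satisfy the conclusion.
k = 12: 12² + 25 = 169 = 13², a perfect square.

k = 12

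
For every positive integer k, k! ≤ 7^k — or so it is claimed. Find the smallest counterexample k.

k = 17

A counterexample is any positive integer k such that k! > 7^k; we check each in order.
For k = 1, 2, 3, 4, …, 14, 15, 16 the conclusion holds.
k = 17: k! = 355687428096000 and 7^k = 232630513987207, so 355687428096000 > 232630513987207.
So k = 17 is the smallest counterexample.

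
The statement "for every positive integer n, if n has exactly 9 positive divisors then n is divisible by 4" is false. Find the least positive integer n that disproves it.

For n = 36, 100, 196 the conclusion holds.
n = 225: τ(225) = 9; 225 mod 4 = 1.
So n = 225 is the smallest counterexample.

n = 225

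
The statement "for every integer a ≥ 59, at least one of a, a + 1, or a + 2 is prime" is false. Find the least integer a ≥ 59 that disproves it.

a = 59: 59 is prime.
a = 60: 61 is prime.
a = 61: 61 is prime.
a = 62: 62 = 2 × 31; 63 = 3 × 21; 64 = 2 × 32 — all composite.
So a = 62 is the smallest counterexample.

a = 62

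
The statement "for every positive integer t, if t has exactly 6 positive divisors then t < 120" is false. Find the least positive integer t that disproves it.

t = 124

Check each positive integer t in order until t has exactly 6 positive divisors but the claim fails.
For t = 12, 18, 20, 28, …, 99, 116, 117 the conclusion holds.
t = 124: τ(124) = 6; 124 ≥ 120.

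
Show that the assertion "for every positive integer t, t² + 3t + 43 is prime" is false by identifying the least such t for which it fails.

t = 39

The first 38 eligible values, up to t = 38, all satisfy the conclusion.
t = 39: t² + 3t + 43 = 1681 = 41 × 41, composite.
Thus t = 39 disproves the claim, and no smaller t works.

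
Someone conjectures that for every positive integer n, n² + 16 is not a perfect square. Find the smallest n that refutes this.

n = 3

For n = 1, 2 the conclusion holds.
n = 3: 3² + 16 = 25 = 5², a perfect square.
Thus n = 3 disproves the claim, and no smaller n works.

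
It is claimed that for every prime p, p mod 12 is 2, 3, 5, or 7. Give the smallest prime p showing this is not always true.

A counterexample is any prime p such that the claim fails; we check each in order.
p = 2: 2 mod 12 = 2.
p = 3: 3 mod 12 = 3.
p = 5: 5 mod 12 = 5.
p = 7: 7 mod 12 = 7.
p = 11: 11 mod 12 = 11 — not in {2, 3, 5, 7}.

p = 11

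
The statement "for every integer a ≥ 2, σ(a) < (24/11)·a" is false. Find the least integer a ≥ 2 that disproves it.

Check each integer a ≥ 2 in order until the claim fails.
The first 10 eligible values, up to a = 11, all satisfy the conclusion.
a = 12: σ(12) = 28; 28 ≥ 288/11.
Hence a = 12 is a counterexample.

a = 12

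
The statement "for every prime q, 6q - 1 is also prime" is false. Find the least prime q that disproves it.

A counterexample is any prime q such that 6q - 1 is not prime; we check each in order.
q = 2: 6q - 1 = 11, prime.
q = 3: 6q - 1 = 17, prime.
q = 5: 6q - 1 = 29, prime.
q = 7: 6q - 1 = 41, prime.
q = 11: 6q - 1 = 65 = 5 × 13, not prime.
So q = 11 is the smallest counterexample.

q = 11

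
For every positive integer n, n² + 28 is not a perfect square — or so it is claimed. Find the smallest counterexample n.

n = 6

We need the least positive integer n for which n² + 28 is a perfect square.
For n = 1, 2, 3, 4, 5 the conclusion holds.
n = 6: 6² + 28 = 64 = 8², a perfect square.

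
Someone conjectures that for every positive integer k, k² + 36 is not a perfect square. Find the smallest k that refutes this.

k = 8

Check each positive integer k in order until k² + 36 is a perfect square.
For k = 1, 2, 3, 4, 5, 6, 7 the conclusion holds.
k = 8: 8² + 36 = 100 = 10², a perfect square.
Thus k = 8 disproves the claim, and no smaller k works.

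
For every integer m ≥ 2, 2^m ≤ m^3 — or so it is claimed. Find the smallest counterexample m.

m = 10

Check each integer m ≥ 2 in order until 2^m > m^3.
For m = 2, 3, 4, 5, 6, 7, 8, 9 the conclusion holds.
m = 10: 2^m = 1024 and m^3 = 1000, so 1024 > 1000.
Hence m = 10 is a counterexample.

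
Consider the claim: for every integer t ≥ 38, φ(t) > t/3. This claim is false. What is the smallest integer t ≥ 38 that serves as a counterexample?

t = 42

Check each integer t ≥ 38 in order until the claim fails.
t = 38: φ(38) = 18 and 38/3 = 38/3, so φ(38) > 38/3.
t = 39: φ(39) = 24 and 39/3 = 13, so φ(39) > 39/3.
t = 40: φ(40) = 16 and 40/3 = 40/3, so φ(40) > 40/3.
t = 41: φ(41) = 40 and 41/3 = 41/3, so φ(41) > 41/3.
t = 42: φ(42) = 12 and 42/3 = 14, so φ(42) ≤ 42/3.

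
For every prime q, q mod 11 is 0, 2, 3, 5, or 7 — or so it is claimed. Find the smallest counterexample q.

q = 17

We need the least prime q for which the claim fails.
q = 2: 2 mod 11 = 2.
q = 3: 3 mod 11 = 3.
q = 5: 5 mod 11 = 5.
q = 7: 7 mod 11 = 7.
q = 11: 11 mod 11 = 0.
q = 13: 13 mod 11 = 2.
q = 17: 17 mod 11 = 6 — not in {0, 2, 3, 5, 7}.
Hence q = 17 is a counterexample.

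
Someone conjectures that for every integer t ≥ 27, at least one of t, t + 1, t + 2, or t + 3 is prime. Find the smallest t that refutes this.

A counterexample is any integer t ≥ 27 such that t, t + 1, t + 2, t + 3 are all composite; we check each in order.
For t = 27, 28, 29, 30, 31 the conclusion holds.
t = 32: 32 = 2 × 16; 33 = 3 × 11; 34 = 2 × 17; 35 = 5 × 7 — all composite.

t = 32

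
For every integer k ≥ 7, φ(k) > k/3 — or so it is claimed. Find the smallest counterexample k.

k = 7: φ(7) = 6 and 7/3 = 7/3, so φ(7) > 7/3.
k = 8: φ(8) = 4 and 8/3 = 8/3, so φ(8) > 8/3.
k = 9: φ(9) = 6 and 9/3 = 3, so φ(9) > 9/3.
k = 10: φ(10) = 4 and 10/3 = 10/3, so φ(10) > 10/3.
k = 11: φ(11) = 10 and 11/3 = 11/3, so φ(11) > 11/3.
k = 12: φ(12) = 4 and 12/3 = 4, so φ(12) ≤ 12/3.
So k = 12 is the smallest counterexample.

k = 12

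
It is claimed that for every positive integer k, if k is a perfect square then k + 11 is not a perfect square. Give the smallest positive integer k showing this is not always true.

k = 25

Check each positive integer k in order until k is a perfect square but k + 11 is a perfect square.
The first 4 eligible values, up to k = 16, all satisfy the conclusion.
k = 25: 25 = 5² and 25 + 11 = 36 = 6².
So k = 25 is the smallest counterexample.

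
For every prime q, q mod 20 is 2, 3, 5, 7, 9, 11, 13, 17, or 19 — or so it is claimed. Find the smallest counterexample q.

q = 41

We need the least prime q for which the claim fails.
The first 12 eligible values, up to q = 37, all satisfy the conclusion.
q = 41: 41 mod 20 = 1 — not in {2, 3, 5, 7, 9, 11, 13, 17, 19}.
So q = 41 is the smallest counterexample.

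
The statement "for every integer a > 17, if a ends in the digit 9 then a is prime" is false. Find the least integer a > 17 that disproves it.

a = 39

A counterexample is any integer a > 17 such that a ends in the digit 9 but a is not prime; we check each in order.
a = 19: 19 ends in 9 and is prime.
a = 29: 29 ends in 9 and is prime.
a = 39: 39 ends in 9; 39 = 3 × 13, composite.
Hence a = 39 is a counterexample.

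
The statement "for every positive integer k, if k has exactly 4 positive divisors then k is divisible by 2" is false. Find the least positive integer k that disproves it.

We need the least positive integer k for which k has exactly 4 positive divisors but k is not divisible by 2.
k = 6: τ(6) = 4; 6 mod 2 = 0.
k = 8: τ(8) = 4; 8 mod 2 = 0.
k = 10: τ(10) = 4; 10 mod 2 = 0.
k = 14: τ(14) = 4; 14 mod 2 = 0.
k = 15: τ(15) = 4; 15 mod 2 = 1.

k = 15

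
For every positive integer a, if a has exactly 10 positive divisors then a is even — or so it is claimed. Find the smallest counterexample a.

For a = 48, 80, 112, 162, 176, 208, 272, 304, 368 the conclusion holds.
a = 405: divisors of 405: 10 divisors; 405 is odd.
Hence a = 405 is a counterexample.

a = 405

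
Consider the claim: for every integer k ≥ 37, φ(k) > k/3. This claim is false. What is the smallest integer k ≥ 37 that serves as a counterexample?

For k = 37, 38, 39, 40, 41 the conclusion holds.
k = 42: φ(42) = 12 and 42/3 = 14, so φ(42) ≤ 42/3.

k = 42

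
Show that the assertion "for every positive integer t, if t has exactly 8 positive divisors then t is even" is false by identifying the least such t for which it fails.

A counterexample is any positive integer t such that t has exactly 8 positive divisors but t is odd; we check each in order.
The first 12 eligible values, up to t = 104, all satisfy the conclusion.
t = 105: divisors of 105: 1, 3, 5, 7, 15, 21, 35, 105; 105 is odd.
Thus t = 105 disproves the claim, and no smaller t works.

t = 105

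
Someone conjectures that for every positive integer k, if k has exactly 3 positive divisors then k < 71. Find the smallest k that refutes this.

k = 4: τ(4) = 3; 4 < 71.
k = 9: τ(9) = 3; 9 < 71.
k = 25: τ(25) = 3; 25 < 71.
k = 49: τ(49) = 3; 49 < 71.
k = 121: τ(121) = 3; 121 ≥ 71.
Hence k = 121 is a counterexample.

k = 121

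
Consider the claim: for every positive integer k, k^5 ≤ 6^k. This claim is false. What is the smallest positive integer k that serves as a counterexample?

Check each positive integer k in order until k^5 > 6^k.
k = 1: k^5 = 1 and 6^k = 6, so 1 ≤ 6.
k = 2: k^5 = 32 and 6^k = 36, so 32 ≤ 36.
k = 3: k^5 = 243 and 6^k = 216, so 243 > 216.
Thus k = 3 disproves the claim, and no smaller k works.

k = 3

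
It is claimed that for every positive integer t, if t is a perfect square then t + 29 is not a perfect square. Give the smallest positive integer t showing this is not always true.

A counterexample is any positive integer t such that t is a perfect square but t + 29 is a perfect square; we check each in order.
For t = 1, 4, 9, 16, …, 121, 144, 169 the conclusion holds.
t = 196: 196 = 14² and 196 + 29 = 225 = 15².
Thus t = 196 disproves the claim, and no smaller t works.

t = 196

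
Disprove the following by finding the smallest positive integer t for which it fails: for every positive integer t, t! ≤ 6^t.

A counterexample is any positive integer t such that t! > 6^t; we check each in order.
For t = 1, 2, 3, 4, …, 11, 12, 13 the conclusion holds.
t = 14: t! = 87178291200 and 6^t = 78364164096, so 87178291200 > 78364164096.

t = 14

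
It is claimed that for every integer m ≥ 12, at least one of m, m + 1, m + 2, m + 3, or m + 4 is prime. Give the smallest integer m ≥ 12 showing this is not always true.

m = 24

Check each integer m ≥ 12 in order until m, m + 1, m + 2, m + 3, m + 4 are all composite.
For m = 12, 13, 14, 15, …, 21, 22, 23 the conclusion holds.
m = 24: 24 = 2 × 12; 25 = 5 × 5; 26 = 2 × 13; 27 = 3 × 9; 28 = 2 × 14 — all composite.
Hence m = 24 is a counterexample.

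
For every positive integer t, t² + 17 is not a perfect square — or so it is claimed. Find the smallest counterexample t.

t = 8

We need the least positive integer t for which t² + 17 is a perfect square.
For t = 1, 2, 3, 4, 5, 6, 7 the conclusion holds.
t = 8: 8² + 17 = 81 = 9², a perfect square.
So t = 8 is the smallest counterexample.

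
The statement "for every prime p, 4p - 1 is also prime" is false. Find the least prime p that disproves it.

p = 7

A counterexample is any prime p such that 4p - 1 is not prime; we check each in order.
For p = 2, 3, 5 the conclusion holds.
p = 7: 4p - 1 = 27 = 3 × 9, not prime.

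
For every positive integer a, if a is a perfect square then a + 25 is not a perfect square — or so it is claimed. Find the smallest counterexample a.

a = 144

A counterexample is any positive integer a such that a is a perfect square but a + 25 is a perfect square; we check each in order.
For a = 1, 4, 9, 16, …, 81, 100, 121 the conclusion holds.
a = 144: 144 = 12² and 144 + 25 = 169 = 13².
Hence a = 144 is a counterexample.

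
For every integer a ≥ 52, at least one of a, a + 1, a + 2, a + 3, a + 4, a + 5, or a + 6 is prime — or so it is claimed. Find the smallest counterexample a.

a = 90

A counterexample is any integer a ≥ 52 such that a, a + 1, a + 2, a + 3, a + 4, a + 5, a + 6 are all composite; we check each in order.
For a = 52, 53, 54, 55, …, 87, 88, 89 the conclusion holds.
a = 90: 90 = 2 × 45; 91 = 7 × 13; 92 = 2 × 46; 93 = 3 × 31; 94 = 2 × 47; 95 = 5 × 19; 96 = 2 × 48 — all composite.
Thus a = 90 disproves the claim, and no smaller a works.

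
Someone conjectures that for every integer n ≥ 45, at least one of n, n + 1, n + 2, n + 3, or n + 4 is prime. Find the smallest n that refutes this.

We need the least integer n ≥ 45 for which n, n + 1, n + 2, n + 3, n + 4 are all composite.
For n = 45, 46, 47 the conclusion holds.
n = 48: 48 = 2 × 24; 49 = 7 × 7; 50 = 2 × 25; 51 = 3 × 17; 52 = 2 × 26 — all composite.

n = 48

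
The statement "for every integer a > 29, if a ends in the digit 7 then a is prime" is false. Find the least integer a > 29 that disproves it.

a = 57

A counterexample is any integer a > 29 such that a ends in the digit 7 but a is not prime; we check each in order.
For a = 37, 47 the conclusion holds.
a = 57: 57 ends in 7; 57 = 3 × 19, composite.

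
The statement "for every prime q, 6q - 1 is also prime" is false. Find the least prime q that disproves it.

Check each prime q in order until 6q - 1 is not prime.
q = 2: 6q - 1 = 11, prime.
q = 3: 6q - 1 = 17, prime.
q = 5: 6q - 1 = 29, prime.
q = 7: 6q - 1 = 41, prime.
q = 11: 6q - 1 = 65 = 5 × 13, not prime.

q = 11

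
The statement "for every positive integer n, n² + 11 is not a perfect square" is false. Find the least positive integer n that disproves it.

The first 4 eligible values, up to n = 4, all satisfy the conclusion.
n = 5: 5² + 11 = 36 = 6², a perfect square.

n = 5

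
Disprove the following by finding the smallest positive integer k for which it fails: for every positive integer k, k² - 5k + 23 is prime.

For k = 1, 2, 3, 4, …, 16, 17, 18 the conclusion holds.
k = 19: k² - 5k + 23 = 289 = 17 × 17, composite.

k = 19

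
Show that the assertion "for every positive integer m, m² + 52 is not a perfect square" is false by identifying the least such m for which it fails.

m = 12

For m = 1, 2, 3, 4, …, 9, 10, 11 the conclusion holds.
m = 12: 12² + 52 = 196 = 14², a perfect square.
Thus m = 12 disproves the claim, and no smaller m works.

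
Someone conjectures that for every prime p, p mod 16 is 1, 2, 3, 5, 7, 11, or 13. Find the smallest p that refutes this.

p = 31

Check each prime p in order until the claim fails.
The first 10 eligible values, up to p = 29, all satisfy the conclusion.
p = 31: 31 mod 16 = 15 — not in {1, 2, 3, 5, 7, 11, 13}.
Thus p = 31 disproves the claim, and no smaller p works.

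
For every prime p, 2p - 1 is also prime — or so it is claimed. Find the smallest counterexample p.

We need the least prime p for which 2p - 1 is not prime.
p = 2: 2p - 1 = 3, prime.
p = 3: 2p - 1 = 5, prime.
p = 5: 2p - 1 = 9 = 3 × 3, not prime.

p = 5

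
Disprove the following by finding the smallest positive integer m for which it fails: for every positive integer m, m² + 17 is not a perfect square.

A counterexample is any positive integer m such that m² + 17 is a perfect square; we check each in order.
m = 1: 1² + 17 = 18, not a perfect square.
m = 2: 2² + 17 = 21, not a perfect square.
m = 3: 3² + 17 = 26, not a perfect square.
m = 4: 4² + 17 = 33, not a perfect square.
m = 5: 5² + 17 = 42, not a perfect square.
m = 6: 6² + 17 = 53, not a perfect square.
m = 7: 7² + 17 = 66, not a perfect square.
m = 8: 8² + 17 = 81 = 9², a perfect square.
So m = 8 is the smallest counterexample.

m = 8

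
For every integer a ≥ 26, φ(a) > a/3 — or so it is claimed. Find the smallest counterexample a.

a = 30

a = 26: φ(26) = 12 and 26/3 = 26/3, so φ(26) > 26/3.
a = 27: φ(27) = 18 and 27/3 = 9, so φ(27) > 27/3.
a = 28: φ(28) = 12 and 28/3 = 28/3, so φ(28) > 28/3.
a = 29: φ(29) = 28 and 29/3 = 29/3, so φ(29) > 29/3.
a = 30: φ(30) = 8 and 30/3 = 10, so φ(30) ≤ 30/3.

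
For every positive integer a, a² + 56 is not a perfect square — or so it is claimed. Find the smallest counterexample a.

A counterexample is any positive integer a such that a² + 56 is a perfect square; we check each in order.
a = 1: 1² + 56 = 57, not a perfect square.
a = 2: 2² + 56 = 60, not a perfect square.
a = 3: 3² + 56 = 65, not a perfect square.
a = 4: 4² + 56 = 72, not a perfect square.
a = 5: 5² + 56 = 81 = 9², a perfect square.
Hence a = 5 is a counterexample.

a = 5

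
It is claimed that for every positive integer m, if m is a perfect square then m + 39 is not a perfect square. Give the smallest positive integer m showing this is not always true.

m = 25

Check each positive integer m in order until m is a perfect square but m + 39 is a perfect square.
The first 4 eligible values, up to m = 16, all satisfy the conclusion.
m = 25: 25 = 5² and 25 + 39 = 64 = 8².
Thus m = 25 disproves the claim, and no smaller m works.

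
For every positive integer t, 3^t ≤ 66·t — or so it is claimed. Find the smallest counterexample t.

t = 1: 3^t = 3 and 66·t = 66, so 3 ≤ 66.
t = 2: 3^t = 9 and 66·t = 132, so 9 ≤ 132.
t = 3: 3^t = 27 and 66·t = 198, so 27 ≤ 198.
t = 4: 3^t = 81 and 66·t = 264, so 81 ≤ 264.
t = 5: 3^t = 243 and 66·t = 330, so 243 ≤ 330.
t = 6: 3^t = 729 and 66·t = 396, so 729 > 396.
Hence t = 6 is a counterexample.

t = 6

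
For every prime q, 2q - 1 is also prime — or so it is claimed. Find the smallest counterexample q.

q = 5

We need the least prime q for which 2q - 1 is not prime.
For q = 2, 3 the conclusion holds.
q = 5: 2q - 1 = 9 = 3 × 3, not prime.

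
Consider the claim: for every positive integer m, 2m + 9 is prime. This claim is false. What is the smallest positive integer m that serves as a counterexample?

For m = 1, 2 the conclusion holds.
m = 3: 2m + 9 = 15 = 3 × 5, composite.

m = 3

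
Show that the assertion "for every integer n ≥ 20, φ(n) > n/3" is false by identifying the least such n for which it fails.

n = 24

Check each integer n ≥ 20 in order until the claim fails.
The first 4 eligible values, up to n = 23, all satisfy the conclusion.
n = 24: φ(24) = 8 and 24/3 = 8, so φ(24) ≤ 24/3.
Hence n = 24 is a counterexample.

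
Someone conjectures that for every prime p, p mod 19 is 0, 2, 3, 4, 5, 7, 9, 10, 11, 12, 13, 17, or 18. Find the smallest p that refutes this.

We need the least prime p for which the claim fails.
The first 15 eligible values, up to p = 47, all satisfy the conclusion.
p = 53: 53 mod 19 = 15 — not in {0, 2, 3, 4, 5, 7, 9, 10, 11, 12, 13, 17, 18}.

p = 53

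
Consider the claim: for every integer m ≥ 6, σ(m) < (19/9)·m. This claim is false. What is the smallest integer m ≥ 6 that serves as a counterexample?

Check each integer m ≥ 6 in order until the claim fails.
m = 6: σ(6) = 12; 12 < 38/3.
m = 7: σ(7) = 8; 8 < 133/9.
m = 8: σ(8) = 15; 15 < 152/9.
m = 9: σ(9) = 13; 13 < 19.
m = 10: σ(10) = 18; 18 < 190/9.
m = 11: σ(11) = 12; 12 < 209/9.
m = 12: σ(12) = 28; 28 ≥ 76/3.

m = 12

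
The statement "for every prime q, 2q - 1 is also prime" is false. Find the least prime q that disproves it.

q = 5

For q = 2, 3 the conclusion holds.
q = 5: 2q - 1 = 9 = 3 × 3, not prime.
Hence q = 5 is a counterexample.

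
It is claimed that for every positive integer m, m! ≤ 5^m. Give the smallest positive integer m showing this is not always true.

For m = 1, 2, 3, 4, …, 9, 10, 11 the conclusion holds.
m = 12: m! = 479001600 and 5^m = 244140625, so 479001600 > 244140625.

m = 12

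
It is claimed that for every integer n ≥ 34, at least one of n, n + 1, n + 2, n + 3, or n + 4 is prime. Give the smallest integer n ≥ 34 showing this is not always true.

A counterexample is any integer n ≥ 34 such that n, n + 1, n + 2, n + 3, n + 4 are all composite; we check each in order.
The first 14 eligible values, up to n = 47, all satisfy the conclusion.
n = 48: 48 = 2 × 24; 49 = 7 × 7; 50 = 2 × 25; 51 = 3 × 17; 52 = 2 × 26 — all composite.
So n = 48 is the smallest counterexample.

n = 48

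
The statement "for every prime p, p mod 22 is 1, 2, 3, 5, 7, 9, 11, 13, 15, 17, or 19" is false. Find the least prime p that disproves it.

p = 43

We need the least prime p for which the claim fails.
The first 13 eligible values, up to p = 41, all satisfy the conclusion.
p = 43: 43 mod 22 = 21 — not in {1, 2, 3, 5, 7, 9, 11, 13, 15, 17, 19}.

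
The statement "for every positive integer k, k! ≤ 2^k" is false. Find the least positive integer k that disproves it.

A counterexample is any positive integer k such that k! > 2^k; we check each in order.
For k = 1, 2, 3 the conclusion holds.
k = 4: k! = 24 and 2^k = 16, so 24 > 16.

k = 4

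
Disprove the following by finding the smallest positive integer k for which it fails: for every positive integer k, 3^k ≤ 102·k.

k = 6

We need the least positive integer k for which 3^k > 102·k.
The first 5 eligible values, up to k = 5, all satisfy the conclusion.
k = 6: 3^k = 729 and 102·k = 612, so 729 > 612.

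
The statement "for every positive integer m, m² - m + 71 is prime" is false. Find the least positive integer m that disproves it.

m = 3

We need the least positive integer m for which m² - m + 71 is not prime.
m = 1: m² - m + 71 = 71, prime.
m = 2: m² - m + 71 = 73, prime.
m = 3: m² - m + 71 = 77 = 7 × 11, composite.
Thus m = 3 disproves the claim, and no smaller m works.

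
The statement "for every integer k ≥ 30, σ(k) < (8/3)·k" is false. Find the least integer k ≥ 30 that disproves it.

A counterexample is any integer k ≥ 30 such that the claim fails; we check each in order.
For k = 30, 31, 32, 33, …, 57, 58, 59 the conclusion holds.
k = 60: σ(60) = 168; 168 ≥ 160.
Hence k = 60 is a counterexample.

k = 60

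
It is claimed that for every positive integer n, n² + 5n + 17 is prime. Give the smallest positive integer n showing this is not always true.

The first 7 eligible values, up to n = 7, all satisfy the conclusion.
n = 8: n² + 5n + 17 = 121 = 11 × 11, composite.

n = 8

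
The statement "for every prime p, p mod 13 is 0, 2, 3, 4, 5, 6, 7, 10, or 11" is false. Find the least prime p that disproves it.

p = 47

We need the least prime p for which the claim fails.
The first 14 eligible values, up to p = 43, all satisfy the conclusion.
p = 47: 47 mod 13 = 8 — not in {0, 2, 3, 4, 5, 6, 7, 10, 11}.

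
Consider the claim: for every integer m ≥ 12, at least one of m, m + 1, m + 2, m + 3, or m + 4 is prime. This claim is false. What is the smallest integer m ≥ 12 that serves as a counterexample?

A counterexample is any integer m ≥ 12 such that m, m + 1, m + 2, m + 3, m + 4 are all composite; we check each in order.
For m = 12, 13, 14, 15, …, 21, 22, 23 the conclusion holds.
m = 24: 24 = 2 × 12; 25 = 5 × 5; 26 = 2 × 13; 27 = 3 × 9; 28 = 2 × 14 — all composite.
So m = 24 is the smallest counterexample.

m = 24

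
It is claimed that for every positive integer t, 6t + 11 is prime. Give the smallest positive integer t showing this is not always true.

t = 4

A counterexample is any positive integer t such that 6t + 11 is not prime; we check each in order.
t = 1: 6t + 11 = 17, prime.
t = 2: 6t + 11 = 23, prime.
t = 3: 6t + 11 = 29, prime.
t = 4: 6t + 11 = 35 = 5 × 7, composite.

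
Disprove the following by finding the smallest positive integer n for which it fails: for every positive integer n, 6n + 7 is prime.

n = 3

Check each positive integer n in order until 6n + 7 is not prime.
n = 1: 6n + 7 = 13, prime.
n = 2: 6n + 7 = 19, prime.
n = 3: 6n + 7 = 25 = 5 × 5, composite.
Thus n = 3 disproves the claim, and no smaller n works.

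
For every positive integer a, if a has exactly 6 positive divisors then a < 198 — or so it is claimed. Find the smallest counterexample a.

The first 27 eligible values, up to a = 188, all satisfy the conclusion.
a = 207: τ(207) = 6; 207 ≥ 198.

a = 207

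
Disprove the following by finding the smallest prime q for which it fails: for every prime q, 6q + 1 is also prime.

q = 19

The first 7 eligible values, up to q = 17, all satisfy the conclusion.
q = 19: 6q + 1 = 115 = 5 × 23, not prime.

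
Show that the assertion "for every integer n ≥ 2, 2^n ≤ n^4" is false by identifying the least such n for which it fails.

n = 17

The first 15 eligible values, up to n = 16, all satisfy the conclusion.
n = 17: 2^n = 131072 and n^4 = 83521, so 131072 > 83521.
Hence n = 17 is a counterexample.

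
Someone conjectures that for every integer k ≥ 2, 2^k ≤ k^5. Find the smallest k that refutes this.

k = 23

We need the least integer k ≥ 2 for which 2^k > k^5.
For k = 2, 3, 4, 5, …, 20, 21, 22 the conclusion holds.
k = 23: 2^k = 8388608 and k^5 = 6436343, so 8388608 > 6436343.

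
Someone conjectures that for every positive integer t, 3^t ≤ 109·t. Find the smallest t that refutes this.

Check each positive integer t in order until 3^t > 109·t.
For t = 1, 2, 3, 4, 5 the conclusion holds.
t = 6: 3^t = 729 and 109·t = 654, so 729 > 654.
Thus t = 6 disproves the claim, and no smaller t works.

t = 6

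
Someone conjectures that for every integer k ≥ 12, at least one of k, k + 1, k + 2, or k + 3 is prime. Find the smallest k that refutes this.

k = 24

For k = 12, 13, 14, 15, …, 21, 22, 23 the conclusion holds.
k = 24: 24 = 2 × 12; 25 = 5 × 5; 26 = 2 × 13; 27 = 3 × 9 — all composite.
So k = 24 is the smallest counterexample.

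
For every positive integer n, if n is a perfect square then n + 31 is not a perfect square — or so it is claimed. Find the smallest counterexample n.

n = 225

Check each positive integer n in order until n is a perfect square but n + 31 is a perfect square.
For n = 1, 4, 9, 16, …, 144, 169, 196 the conclusion holds.
n = 225: 225 = 15² and 225 + 31 = 256 = 16².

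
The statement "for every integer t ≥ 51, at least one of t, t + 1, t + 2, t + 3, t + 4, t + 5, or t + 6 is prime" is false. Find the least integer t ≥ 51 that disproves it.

A counterexample is any integer t ≥ 51 such that t, t + 1, t + 2, t + 3, t + 4, t + 5, t + 6 are all composite; we check each in order.
For t = 51, 52, 53, 54, …, 87, 88, 89 the conclusion holds.
t = 90: 90 = 2 × 45; 91 = 7 × 13; 92 = 2 × 46; 93 = 3 × 31; 94 = 2 × 47; 95 = 5 × 19; 96 = 2 × 48 — all composite.

t = 90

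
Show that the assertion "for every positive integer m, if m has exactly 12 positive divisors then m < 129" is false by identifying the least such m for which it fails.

m = 132

Check each positive integer m in order until m has exactly 12 positive divisors but the claim fails.
m = 60: τ(60) = 12; 60 < 129.
m = 72: τ(72) = 12; 72 < 129.
m = 84: τ(84) = 12; 84 < 129.
m = 90: τ(90) = 12; 90 < 129.
m = 96: τ(96) = 12; 96 < 129.
m = 108: τ(108) = 12; 108 < 129.
m = 126: τ(126) = 12; 126 < 129.
m = 132: τ(132) = 12; 132 ≥ 129.
So m = 132 is the smallest counterexample.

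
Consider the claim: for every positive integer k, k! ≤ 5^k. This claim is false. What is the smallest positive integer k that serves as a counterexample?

k = 12

For k = 1, 2, 3, 4, …, 9, 10, 11 the conclusion holds.
k = 12: k! = 479001600 and 5^k = 244140625, so 479001600 > 244140625.
Thus k = 12 disproves the claim, and no smaller k works.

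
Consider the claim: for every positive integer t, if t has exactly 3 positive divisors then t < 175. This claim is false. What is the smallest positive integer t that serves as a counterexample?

t = 289

A counterexample is any positive integer t such that t has exactly 3 positive divisors but the claim fails; we check each in order.
The first 6 eligible values, up to t = 169, all satisfy the conclusion.
t = 289: τ(289) = 3; 289 ≥ 175.
So t = 289 is the smallest counterexample.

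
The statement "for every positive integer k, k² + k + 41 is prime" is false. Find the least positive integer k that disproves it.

k = 40

We need the least positive integer k for which k² + k + 41 is not prime.
For k = 1, 2, 3, 4, …, 37, 38, 39 the conclusion holds.
k = 40: k² + k + 41 = 1681 = 41 × 41, composite.
Thus k = 40 disproves the claim, and no smaller k works.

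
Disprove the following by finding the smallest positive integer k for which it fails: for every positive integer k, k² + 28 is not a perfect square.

k = 6

k = 1: 1² + 28 = 29, not a perfect square.
k = 2: 2² + 28 = 32, not a perfect square.
k = 3: 3² + 28 = 37, not a perfect square.
k = 4: 4² + 28 = 44, not a perfect square.
k = 5: 5² + 28 = 53, not a perfect square.
k = 6: 6² + 28 = 64 = 8², a perfect square.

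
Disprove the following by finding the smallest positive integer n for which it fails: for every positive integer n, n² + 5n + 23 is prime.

Check each positive integer n in order until n² + 5n + 23 is not prime.
The first 13 eligible values, up to n = 13, all satisfy the conclusion.
n = 14: n² + 5n + 23 = 289 = 17 × 17, composite.

n = 14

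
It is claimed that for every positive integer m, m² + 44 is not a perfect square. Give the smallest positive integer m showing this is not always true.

m = 10

We need the least positive integer m for which m² + 44 is a perfect square.
For m = 1, 2, 3, 4, 5, 6, 7, 8, 9 the conclusion holds.
m = 10: 10² + 44 = 144 = 12², a perfect square.
Thus m = 10 disproves the claim, and no smaller m works.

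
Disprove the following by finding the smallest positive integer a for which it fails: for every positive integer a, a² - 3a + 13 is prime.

a = 12

We need the least positive integer a for which a² - 3a + 13 is not prime.
The first 11 eligible values, up to a = 11, all satisfy the conclusion.
a = 12: a² - 3a + 13 = 121 = 11 × 11, composite.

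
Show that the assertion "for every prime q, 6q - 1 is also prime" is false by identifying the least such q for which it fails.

We need the least prime q for which 6q - 1 is not prime.
For q = 2, 3, 5, 7 the conclusion holds.
q = 11: 6q - 1 = 65 = 5 × 13, not prime.
Hence q = 11 is a counterexample.

q = 11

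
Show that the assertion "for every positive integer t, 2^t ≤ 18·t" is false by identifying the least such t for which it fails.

A counterexample is any positive integer t such that 2^t > 18·t; we check each in order.
t = 1: 2^t = 2 and 18·t = 18, so 2 ≤ 18.
t = 2: 2^t = 4 and 18·t = 36, so 4 ≤ 36.
t = 3: 2^t = 8 and 18·t = 54, so 8 ≤ 54.
t = 4: 2^t = 16 and 18·t = 72, so 16 ≤ 72.
t = 5: 2^t = 32 and 18·t = 90, so 32 ≤ 90.
t = 6: 2^t = 64 and 18·t = 108, so 64 ≤ 108.
t = 7: 2^t = 128 and 18·t = 126, so 128 > 126.

t = 7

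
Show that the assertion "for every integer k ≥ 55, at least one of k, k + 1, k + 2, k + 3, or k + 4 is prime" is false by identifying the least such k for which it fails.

We need the least integer k ≥ 55 for which k, k + 1, k + 2, k + 3, k + 4 are all composite.
k = 55: 59 is prime.
k = 56: 59 is prime.
k = 57: 59 is prime.
k = 58: 59 is prime.
k = 59: 59 is prime.
k = 60: 61 is prime.
k = 61: 61 is prime.
k = 62: 62 = 2 × 31; 63 = 3 × 21; 64 = 2 × 32; 65 = 5 × 13; 66 = 2 × 33 — all composite.
So k = 62 is the smallest counterexample.

k = 62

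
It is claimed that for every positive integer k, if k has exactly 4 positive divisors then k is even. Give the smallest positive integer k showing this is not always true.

k = 15

For k = 6, 8, 10, 14 the conclusion holds.
k = 15: divisors of 15: 1, 3, 5, 15; 15 is odd.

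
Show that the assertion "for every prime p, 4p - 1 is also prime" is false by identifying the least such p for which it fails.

We need the least prime p for which 4p - 1 is not prime.
p = 2: 4p - 1 = 7, prime.
p = 3: 4p - 1 = 11, prime.
p = 5: 4p - 1 = 19, prime.
p = 7: 4p - 1 = 27 = 3 × 9, not prime.

p = 7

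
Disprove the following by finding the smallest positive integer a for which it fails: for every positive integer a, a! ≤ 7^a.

a = 17

The first 16 eligible values, up to a = 16, all satisfy the conclusion.
a = 17: a! = 355687428096000 and 7^a = 232630513987207, so 355687428096000 > 232630513987207.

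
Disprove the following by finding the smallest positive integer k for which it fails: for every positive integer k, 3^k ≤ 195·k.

k = 7

k = 1: 3^k = 3 and 195·k = 195, so 3 ≤ 195.
k = 2: 3^k = 9 and 195·k = 390, so 9 ≤ 390.
k = 3: 3^k = 27 and 195·k = 585, so 27 ≤ 585.
k = 4: 3^k = 81 and 195·k = 780, so 81 ≤ 780.
k = 5: 3^k = 243 and 195·k = 975, so 243 ≤ 975.
k = 6: 3^k = 729 and 195·k = 1170, so 729 ≤ 1170.
k = 7: 3^k = 2187 and 195·k = 1365, so 2187 > 1365.
Thus k = 7 disproves the claim, and no smaller k works.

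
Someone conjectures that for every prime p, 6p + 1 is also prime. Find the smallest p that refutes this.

p = 19

p = 2: 6p + 1 = 13, prime.
p = 3: 6p + 1 = 19, prime.
p = 5: 6p + 1 = 31, prime.
p = 7: 6p + 1 = 43, prime.
p = 11: 6p + 1 = 67, prime.
p = 13: 6p + 1 = 79, prime.
p = 17: 6p + 1 = 103, prime.
p = 19: 6p + 1 = 115 = 5 × 23, not prime.
Thus p = 19 disproves the claim, and no smaller p works.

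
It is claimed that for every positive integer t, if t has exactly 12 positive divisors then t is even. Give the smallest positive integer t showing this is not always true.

For t = 60, 72, 84, 90, …, 294, 306, 308 the conclusion holds.
t = 315: divisors of 315: 12 divisors; 315 is odd.

t = 315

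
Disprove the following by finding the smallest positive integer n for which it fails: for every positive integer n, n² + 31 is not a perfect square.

For n = 1, 2, 3, 4, …, 12, 13, 14 the conclusion holds.
n = 15: 15² + 31 = 256 = 16², a perfect square.

n = 15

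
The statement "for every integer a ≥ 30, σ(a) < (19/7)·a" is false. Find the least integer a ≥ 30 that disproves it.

A counterexample is any integer a ≥ 30 such that the claim fails; we check each in order.
For a = 30, 31, 32, 33, …, 57, 58, 59 the conclusion holds.
a = 60: σ(60) = 168; 168 ≥ 1140/7.
So a = 60 is the smallest counterexample.

a = 60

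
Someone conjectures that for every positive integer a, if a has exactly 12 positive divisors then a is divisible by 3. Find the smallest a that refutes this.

a = 140

A counterexample is any positive integer a such that a has exactly 12 positive divisors but a is not divisible by 3; we check each in order.
The first 8 eligible values, up to a = 132, all satisfy the conclusion.
a = 140: τ(140) = 12; 140 mod 3 = 2.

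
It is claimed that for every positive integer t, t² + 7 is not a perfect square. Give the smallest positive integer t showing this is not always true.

t = 3

For t = 1, 2 the conclusion holds.
t = 3: 3² + 7 = 16 = 4², a perfect square.
So t = 3 is the smallest counterexample.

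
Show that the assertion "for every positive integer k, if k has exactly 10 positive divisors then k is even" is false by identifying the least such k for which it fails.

k = 405

A counterexample is any positive integer k such that k has exactly 10 positive divisors but k is odd; we check each in order.
The first 9 eligible values, up to k = 368, all satisfy the conclusion.
k = 405: divisors of 405: 10 divisors; 405 is odd.
Hence k = 405 is a counterexample.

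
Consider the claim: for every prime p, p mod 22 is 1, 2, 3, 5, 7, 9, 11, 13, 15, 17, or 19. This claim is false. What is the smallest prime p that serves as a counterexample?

For p = 2, 3, 5, 7, …, 31, 37, 41 the conclusion holds.
p = 43: 43 mod 22 = 21 — not in {1, 2, 3, 5, 7, 9, 11, 13, 15, 17, 19}.
So p = 43 is the smallest counterexample.

p = 43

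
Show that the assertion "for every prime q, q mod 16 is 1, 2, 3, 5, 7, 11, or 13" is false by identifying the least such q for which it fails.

Check each prime q in order until the claim fails.
The first 10 eligible values, up to q = 29, all satisfy the conclusion.
q = 31: 31 mod 16 = 15 — not in {1, 2, 3, 5, 7, 11, 13}.
Hence q = 31 is a counterexample.

q = 31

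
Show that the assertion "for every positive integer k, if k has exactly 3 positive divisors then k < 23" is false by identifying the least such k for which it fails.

Check each positive integer k in order until k has exactly 3 positive divisors but the claim fails.
k = 4: τ(4) = 3; 4 < 23.
k = 9: τ(9) = 3; 9 < 23.
k = 25: τ(25) = 3; 25 ≥ 23.

k = 25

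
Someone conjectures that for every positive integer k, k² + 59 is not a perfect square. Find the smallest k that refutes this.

A counterexample is any positive integer k such that k² + 59 is a perfect square; we check each in order.
The first 28 eligible values, up to k = 28, all satisfy the conclusion.
k = 29: 29² + 59 = 900 = 30², a perfect square.

k = 29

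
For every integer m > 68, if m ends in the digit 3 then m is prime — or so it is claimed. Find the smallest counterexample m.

For m = 73, 83 the conclusion holds.
m = 93: 93 ends in 3; 93 = 3 × 31, composite.
Thus m = 93 disproves the claim, and no smaller m works.

m = 93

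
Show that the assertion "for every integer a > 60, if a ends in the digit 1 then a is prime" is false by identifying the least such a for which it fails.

a = 81

A counterexample is any integer a > 60 such that a ends in the digit 1 but a is not prime; we check each in order.
a = 61: 61 ends in 1 and is prime.
a = 71: 71 ends in 1 and is prime.
a = 81: 81 ends in 1; 81 = 3 × 27, composite.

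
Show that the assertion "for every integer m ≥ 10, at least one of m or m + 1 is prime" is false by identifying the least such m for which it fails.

m = 14

A counterexample is any integer m ≥ 10 such that m, m + 1 are both composite; we check each in order.
m = 10: 11 is prime.
m = 11: 11 is prime.
m = 12: 13 is prime.
m = 13: 13 is prime.
m = 14: 14 = 2 × 7; 15 = 3 × 5 — both composite.
Hence m = 14 is a counterexample.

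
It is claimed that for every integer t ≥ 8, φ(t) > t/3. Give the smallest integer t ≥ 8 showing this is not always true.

We need the least integer t ≥ 8 for which the claim fails.
t = 8: φ(8) = 4 and 8/3 = 8/3, so φ(8) > 8/3.
t = 9: φ(9) = 6 and 9/3 = 3, so φ(9) > 9/3.
t = 10: φ(10) = 4 and 10/3 = 10/3, so φ(10) > 10/3.
t = 11: φ(11) = 10 and 11/3 = 11/3, so φ(11) > 11/3.
t = 12: φ(12) = 4 and 12/3 = 4, so φ(12) ≤ 12/3.
So t = 12 is the smallest counterexample.

t = 12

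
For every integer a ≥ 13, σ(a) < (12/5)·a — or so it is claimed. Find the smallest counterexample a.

We need the least integer a ≥ 13 for which the claim fails.
The first 11 eligible values, up to a = 23, all satisfy the conclusion.
a = 24: σ(24) = 60; 60 ≥ 288/5.
Hence a = 24 is a counterexample.

a = 24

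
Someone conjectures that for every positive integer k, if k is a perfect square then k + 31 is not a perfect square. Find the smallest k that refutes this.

For k = 1, 4, 9, 16, …, 144, 169, 196 the conclusion holds.
k = 225: 225 = 15² and 225 + 31 = 256 = 16².
Thus k = 225 disproves the claim, and no smaller k works.

k = 225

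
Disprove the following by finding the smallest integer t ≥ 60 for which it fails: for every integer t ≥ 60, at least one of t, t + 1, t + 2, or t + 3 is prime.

t = 62

We need the least integer t ≥ 60 for which t, t + 1, t + 2, t + 3 are all composite.
For t = 60, 61 the conclusion holds.
t = 62: 62 = 2 × 31; 63 = 3 × 21; 64 = 2 × 32; 65 = 5 × 13 — all composite.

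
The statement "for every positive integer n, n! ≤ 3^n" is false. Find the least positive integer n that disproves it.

n = 7

The first 6 eligible values, up to n = 6, all satisfy the conclusion.
n = 7: n! = 5040 and 3^n = 2187, so 5040 > 2187.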